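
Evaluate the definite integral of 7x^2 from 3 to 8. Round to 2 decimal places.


Find the antiderivative of 7x^2:
F(x) = 7/3 * x^3
Apply the Fundamental Theorem of Calculus:
F(8) - F(3)
= 7/3 * 8^3 - 7/3 * 3^3
= 7/3 * (512 - 27)
= 7/3 * 485
= 3395/3 ≈ 1131.67

1131.67


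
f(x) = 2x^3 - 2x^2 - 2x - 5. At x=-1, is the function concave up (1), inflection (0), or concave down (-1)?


Concavity is determined by the sign of f''(x).
f(x) = 2x^3 - 2x^2 - 2x - 5
f'(x) = 6x^2 - 4x - 2
f''(x) = 12x - 4
f''(-1) = 12 * (-1) - 4
= -12 - 4
= -16
Since f''(-1) < 0, the function is concave down (-1)

-1


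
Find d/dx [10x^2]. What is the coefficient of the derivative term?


We apply the power rule: d/dx [ax^n] = a*n * x^(n-1)
d/dx [10x^2]
= 10 * 2 * x^(2-1)
= 20x
The coefficient is 20

20


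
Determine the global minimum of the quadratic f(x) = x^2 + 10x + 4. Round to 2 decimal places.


For a quadratic f(x) = ax^2 + bx + c with a > 0, the minimum is at the vertex.
Vertex x-coordinate: x = -b/(2a)
x = -(10) / (2 * 1)
x = -10/2 = -5
Substitute back to find the minimum value:
f(-5) = 1 * (-5)^2 + 10 * (-5) + 4
= 25 - 50 + 4
= -21 = -21.00

-21.00


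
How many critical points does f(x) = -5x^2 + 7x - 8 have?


Find where f'(x) = 0:
f'(x) = -10x + 7
Set f'(x) = 0:
-10x + 7 = 0
x = -7 / (-10) = 7/10
This is a linear equation in x, so there is exactly one solution.
Number of critical points: 1

1


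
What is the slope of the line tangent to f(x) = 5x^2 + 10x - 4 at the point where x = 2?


The slope of the tangent line equals f'(x) at the point.
f(x) = 5x^2 + 10x - 4
f'(x) = 10x + 10
At x = 2:
f'(2) = 10 * 2 + 10
= 20 + 10
= 30

30


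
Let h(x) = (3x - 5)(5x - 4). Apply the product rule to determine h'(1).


Let u(x) = 3x - 5 and v(x) = 5x - 4
u'(x) = 3
v'(x) = 5
Product rule: h'(x) = u'(x)*v(x) + u(x)*v'(x)
= 3 * (5x - 4) + (3x - 5) * 5
At x = 1:
u(1) = 3 * 1 - 5 = -2
v(1) = 5 * 1 - 4 = 1
h'(1) = 3 * 1 + (-2) * 5
= 3 - 10
= -7

-7


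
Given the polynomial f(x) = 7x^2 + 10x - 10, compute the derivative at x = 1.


Differentiate term by term using power and sum rules:
f(x) = 7x^2 + 10x - 10
f'(x) = 14x + 10
Substitute x = 1:
f'(1) = 14 * 1 + 10
= 14 + 10
= 24

24


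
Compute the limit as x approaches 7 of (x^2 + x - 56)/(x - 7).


Direct substitution gives 0/0, so we factor the numerator.
Factor: (x^2 + x - 56) = (x - 7)(x + 8)
Cancel the common factor (x - 7):
(x^2 + x - 56)/(x - 7) = (x + 8)
Now substitute x = 7:
= (7) - (-8) = 15

15


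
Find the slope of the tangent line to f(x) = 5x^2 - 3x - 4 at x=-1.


The slope of the tangent line equals f'(x) at the point.
f(x) = 5x^2 - 3x - 4
f'(x) = 10x - 3
At x = -1:
f'(-1) = 10 * (-1) - 3
= -10 - 3
= -13

-13


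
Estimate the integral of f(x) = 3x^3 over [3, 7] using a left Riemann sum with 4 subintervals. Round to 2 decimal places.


Left Riemann sum uses left endpoints of each subinterval.
Interval: [3, 7], n = 4
dx = (7 - 3) / 4 = 1
Left endpoints: [3, 4, 5, 6]
f values: [81, 192, 375, 648]
Sum = dx * (sum of f values)
= 1 * 1296
= 1296 = 1296.00

1296.00


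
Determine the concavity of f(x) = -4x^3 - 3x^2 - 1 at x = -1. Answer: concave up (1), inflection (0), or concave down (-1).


Concavity is determined by the sign of f''(x).
f(x) = -4x^3 - 3x^2 - 1
f'(x) = -12x^2 - 6x
f''(x) = -24x - 6
f''(-1) = -24 * (-1) - 6
= 24 - 6
= 18
Since f''(-1) > 0, the function is concave up (1)

1


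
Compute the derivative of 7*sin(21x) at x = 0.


Apply the chain rule to differentiate 7*sin(21x):
d/dx [7*sin(21x)]
= 7 * cos(21x) * d/dx(21x)
= 7 * 21 * cos(21x)
= 147 * cos(21x)
Evaluate at x = 0:
= 147 * cos(0)
= 147 * 1
= 147

147


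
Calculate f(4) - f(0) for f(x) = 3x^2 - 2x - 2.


Net change = f(b) - f(a)
f(x) = 3x^2 - 2x - 2
Compute f(4):
f(4) = 3 * 4^2 - 2 * 4 - 2
= 48 - 8 - 2
= 38
Compute f(0):
f(0) = 3 * 0^2 - 2 * 0 - 2
= 0 + 0 - 2
= -2
Net change = 38 - (-2) = 40

40


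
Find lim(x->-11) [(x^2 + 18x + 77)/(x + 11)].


Direct substitution gives 0/0, so we factor the numerator.
Factor: (x^2 + 18x + 77) = (x + 11)(x + 7)
Cancel the common factor (x + 11):
(x^2 + 18x + 77)/(x + 11) = (x + 7)
Now substitute x = -11:
= (-11) - (-7) = -4

-4


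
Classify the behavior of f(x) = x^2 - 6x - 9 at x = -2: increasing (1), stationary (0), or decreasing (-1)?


Compute f'(x) to determine behavior:
f'(x) = 2x - 6
f'(-2) = 2 * (-2) - 6
= -4 - 6
= -10
Since f'(-2) < 0, the function is decreasing (-1)

-1


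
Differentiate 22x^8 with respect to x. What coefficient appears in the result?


We apply the power rule: d/dx [ax^n] = a*n * x^(n-1)
d/dx [22x^8]
= 22 * 8 * x^(8-1)
= 176x^7
The coefficient is 176

176


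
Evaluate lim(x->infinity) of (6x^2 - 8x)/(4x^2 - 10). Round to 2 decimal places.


For limits at infinity with equal-degree polynomials,
we compare leading coefficients.
Numerator leading term: 6x^2
Denominator leading term: 4x^2
Divide both by x^2:
lim = (6 - 8/x) / (4 - 10/x^2)
As x -> infinity, the 1/x and 1/x^2 terms vanish:
= 6/4 = 3/2 = 1.50

1.50


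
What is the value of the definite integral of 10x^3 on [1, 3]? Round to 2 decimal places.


Find the antiderivative of 10x^3:
F(x) = 10/4 * x^4
Apply the Fundamental Theorem of Calculus:
F(3) - F(1)
= 10/4 * 3^4 - 10/4 * 1^4
= 10/4 * (81 - 1)
= 10/4 * 80
= 200 = 200.00

200.00


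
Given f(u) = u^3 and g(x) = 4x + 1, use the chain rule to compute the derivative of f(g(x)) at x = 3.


Using the chain rule: (f(g(x)))' = f'(g(x)) * g'(x)
First, find g(3):
g(3) = 4 * 3 + 1 = 13
Next, f'(u) = 3u^2
And g'(x) = 4
So f'(g(3)) * g'(3)
= 3 * 13^2 * 4
= 3 * 169 * 4
= 2028

2028


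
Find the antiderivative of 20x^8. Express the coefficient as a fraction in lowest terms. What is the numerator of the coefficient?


Apply the power rule for integration:
integral of ax^n dx = a/(n+1) * x^(n+1) + C
integral of 20x^8 dx
= 20/9 * x^9 + C
The coefficient in lowest terms is 20/9, and its numerator is 20

20


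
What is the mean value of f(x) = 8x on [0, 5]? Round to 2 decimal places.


Average value = 1/(b-a) * integral from a to b of f(x) dx
First compute the integral of 8x:
F(x) = 4x^2
F(5) = 4 * 25 + 0 * 5 = 100
F(0) = 4 * 0 + 0 * 0 = 0
Integral = 100 - 0 = 100
Average = 100 / (5 - 0) = 100 / 5
= 20 = 20.00

20.00


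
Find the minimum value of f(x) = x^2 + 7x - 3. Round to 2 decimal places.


For a quadratic f(x) = ax^2 + bx + c with a > 0, the minimum is at the vertex.
Vertex x-coordinate: x = -b/(2a)
x = -(7) / (2 * 1)
x = -7/2
Substitute back to find the minimum value:
f(-7/2) = 1 * (-7/2)^2 + 7 * (-7/2) - 3
= 49/4 - 49/2 - 3
= -61/4 = -15.25

-15.25


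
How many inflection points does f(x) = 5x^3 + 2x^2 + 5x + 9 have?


Inflection points occur where f''(x) = 0 and concavity changes.
f(x) = 5x^3 + 2x^2 + 5x + 9
f'(x) = 15x^2 + 4x + 5
f''(x) = 30x + 4
Set f''(x) = 0:
30x + 4 = 0
x = -4 / 30 = -2/15
Since f''(x) is linear (degree 1), it changes sign at this point.
Therefore there is exactly 1 inflection point.

1


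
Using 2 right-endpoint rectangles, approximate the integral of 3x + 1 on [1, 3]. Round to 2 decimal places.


Right Riemann sum uses right endpoints of each subinterval.
Interval: [1, 3], n = 2
dx = (3 - 1) / 2 = 1
Right endpoints: [2, 3]
f values: [7, 10]
Sum = dx * (sum of f values)
= 1 * 17
= 17 = 17.00

17.00


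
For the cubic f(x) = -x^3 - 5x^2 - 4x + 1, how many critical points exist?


Find where f'(x) = 0:
f(x) = -x^3 - 5x^2 - 4x + 1
f'(x) = -3x^2 - 10x - 4
This is a quadratic in x. Use the discriminant to count real roots.
Discriminant = (-10)^2 - 4 * (-3) * (-4)
= 100 - 48
= 52
Since discriminant > 0, f'(x) = 0 has 2 real solutions.
Number of critical points: 2

2


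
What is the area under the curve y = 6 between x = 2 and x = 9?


The area under a constant function y = 6 is a rectangle.
Width = 9 - 2 = 7
Height = 6
Area = width * height
= 7 * 6
= 42

42


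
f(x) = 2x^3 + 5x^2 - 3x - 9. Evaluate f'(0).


Differentiate f(x) = 2x^3 + 5x^2 - 3x - 9 term by term:
f'(x) = 6x^2 + 10x - 3
Substitute x = 0:
f'(0) = 6 * 0^2 + 10 * 0 - 3
= 0 + 0 - 3
= -3

-3


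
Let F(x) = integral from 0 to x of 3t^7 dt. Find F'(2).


By the Fundamental Theorem of Calculus (Part 1):
If F(x) = integral from 0 to x of f(t) dt, then F'(x) = f(x)
Here f(t) = 3t^7
So F'(x) = 3x^7
Evaluate at x = 2:
F'(2) = 3 * 2^7
= 3 * 128
= 384

384


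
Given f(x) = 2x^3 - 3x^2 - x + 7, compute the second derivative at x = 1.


First derivative:
f'(x) = 6x^2 - 6x - 1
Second derivative:
f''(x) = 12x - 6
Substitute x = 1:
f''(1) = 12 * 1 - 6
= 12 - 6
= 6

6


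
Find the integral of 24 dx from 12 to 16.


The integral of a constant k over [a, b] equals k * (b - a).
integral from 12 to 16 of 24 dx
= 24 * (16 - 12)
= 24 * 4
= 96

96


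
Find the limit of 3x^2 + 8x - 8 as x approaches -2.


Since polynomials are continuous, we use direct substitution.
lim(x->-2) of 3x^2 + 8x - 8
= 3 * (-2)^2 + 8 * (-2) - 8
= 12 - 16 - 8
= -12

-12


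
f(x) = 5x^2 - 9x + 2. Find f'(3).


Differentiate term by term using power and sum rules:
f(x) = 5x^2 - 9x + 2
f'(x) = 10x - 9
Substitute x = 3:
f'(3) = 10 * 3 - 9
= 30 - 9
= 21

21


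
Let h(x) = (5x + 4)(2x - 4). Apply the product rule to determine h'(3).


Let u(x) = 5x + 4 and v(x) = 2x - 4
u'(x) = 5
v'(x) = 2
Product rule: h'(x) = u'(x)*v(x) + u(x)*v'(x)
= 5 * (2x - 4) + (5x + 4) * 2
At x = 3:
u(3) = 5 * 3 + 4 = 19
v(3) = 2 * 3 - 4 = 2
h'(3) = 5 * 2 + 19 * 2
= 10 + 38
= 48

48


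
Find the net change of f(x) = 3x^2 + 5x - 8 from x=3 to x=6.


Net change = f(b) - f(a)
f(x) = 3x^2 + 5x - 8
Compute f(6):
f(6) = 3 * 6^2 + 5 * 6 - 8
= 108 + 30 - 8
= 130
Compute f(3):
f(3) = 3 * 3^2 + 5 * 3 - 8
= 27 + 15 - 8
= 34
Net change = 130 - 34 = 96

96


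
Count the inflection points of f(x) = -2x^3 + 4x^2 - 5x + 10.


Inflection points occur where f''(x) = 0 and concavity changes.
f(x) = -2x^3 + 4x^2 - 5x + 10
f'(x) = -6x^2 + 8x - 5
f''(x) = -12x + 8
Set f''(x) = 0:
-12x + 8 = 0
x = -8 / (-12) = 2/3
Since f''(x) is linear (degree 1), it changes sign at this point.
Therefore there is exactly 1 inflection point.

1


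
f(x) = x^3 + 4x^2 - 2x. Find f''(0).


First derivative:
f'(x) = 3x^2 + 8x - 2
Second derivative:
f''(x) = 6x + 8
Substitute x = 0:
f''(0) = 6 * 0 + 8
= 0 + 8
= 8

8


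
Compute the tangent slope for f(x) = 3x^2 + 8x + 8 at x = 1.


The slope of the tangent line equals f'(x) at the point.
f(x) = 3x^2 + 8x + 8
f'(x) = 6x + 8
At x = 1:
f'(1) = 6 * 1 + 8
= 6 + 8
= 14

14


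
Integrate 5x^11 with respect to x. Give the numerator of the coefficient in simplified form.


Apply the power rule for integration:
integral of ax^n dx = a/(n+1) * x^(n+1) + C
integral of 5x^11 dx
= 5/12 * x^12 + C
The coefficient in lowest terms is 5/12, and its numerator is 5

5


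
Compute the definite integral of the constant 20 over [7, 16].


The integral of a constant k over [a, b] equals k * (b - a).
integral from 7 to 16 of 20 dx
= 20 * (16 - 7)
= 20 * 9
= 180

180


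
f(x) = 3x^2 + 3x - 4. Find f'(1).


Differentiate term by term using power and sum rules:
f(x) = 3x^2 + 3x - 4
f'(x) = 6x + 3
Substitute x = 1:
f'(1) = 6 * 1 + 3
= 6 + 3
= 9

9


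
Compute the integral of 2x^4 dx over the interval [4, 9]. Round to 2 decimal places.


Find the antiderivative of 2x^4:
F(x) = 2/5 * x^5
Apply the Fundamental Theorem of Calculus:
F(9) - F(4)
= 2/5 * 9^5 - 2/5 * 4^5
= 2/5 * (59049 - 1024)
= 2/5 * 58025
= 23210 = 23210.00

23210.00


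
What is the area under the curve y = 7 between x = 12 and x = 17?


The area under a constant function y = 7 is a rectangle.
Width = 17 - 12 = 5
Height = 7
Area = width * height
= 5 * 7
= 35

35


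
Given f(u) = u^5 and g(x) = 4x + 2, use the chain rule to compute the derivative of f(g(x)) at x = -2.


Using the chain rule: (f(g(x)))' = f'(g(x)) * g'(x)
First, find g(-2):
g(-2) = 4 * (-2) + 2 = -6
Next, f'(u) = 5u^4
And g'(x) = 4
So f'(g(-2)) * g'(-2)
= 5 * (-6)^4 * 4
= 5 * 1296 * 4
= 25920

25920


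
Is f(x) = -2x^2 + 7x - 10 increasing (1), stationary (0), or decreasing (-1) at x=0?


Compute f'(x) to determine behavior:
f'(x) = -4x + 7
f'(0) = -4 * 0 + 7
= 0 + 7
= 7
Since f'(0) > 0, the function is increasing (1)

1


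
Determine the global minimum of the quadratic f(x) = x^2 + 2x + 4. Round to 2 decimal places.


For a quadratic f(x) = ax^2 + bx + c with a > 0, the minimum is at the vertex.
Vertex x-coordinate: x = -b/(2a)
x = -(2) / (2 * 1)
x = -2/2 = -1
Substitute back to find the minimum value:
f(-1) = 1 * (-1)^2 + 2 * (-1) + 4
= 1 - 2 + 4
= 3 = 3.00

3.00


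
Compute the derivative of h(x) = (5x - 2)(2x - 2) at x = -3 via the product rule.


Let u(x) = 5x - 2 and v(x) = 2x - 2
u'(x) = 5
v'(x) = 2
Product rule: h'(x) = u'(x)*v(x) + u(x)*v'(x)
= 5 * (2x - 2) + (5x - 2) * 2
At x = -3:
u(-3) = 5 * (-3) - 2 = -17
v(-3) = 2 * (-3) - 2 = -8
h'(-3) = 5 * (-8) + (-17) * 2
= -40 - 34
= -74

-74


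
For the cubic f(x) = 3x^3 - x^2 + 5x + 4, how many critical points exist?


Find where f'(x) = 0:
f(x) = 3x^3 - x^2 + 5x + 4
f'(x) = 9x^2 - 2x + 5
This is a quadratic in x. Use the discriminant to count real roots.
Discriminant = (-2)^2 - 4 * 9 * 5
= 4 - 180
= -176
Since discriminant < 0, f'(x) = 0 has no real solutions.
Number of critical points: 0

0


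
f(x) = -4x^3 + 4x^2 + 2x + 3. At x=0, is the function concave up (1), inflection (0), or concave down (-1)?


Concavity is determined by the sign of f''(x).
f(x) = -4x^3 + 4x^2 + 2x + 3
f'(x) = -12x^2 + 8x + 2
f''(x) = -24x + 8
f''(0) = -24 * 0 + 8
= 0 + 8
= 8
Since f''(0) > 0, the function is concave up (1)

1


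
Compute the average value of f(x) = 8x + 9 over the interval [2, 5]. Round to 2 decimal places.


Average value = 1/(b-a) * integral from a to b of f(x) dx
First compute the integral of 8x + 9:
F(x) = 4x^2 + 9x
F(5) = 4 * 25 + 9 * 5 = 145
F(2) = 4 * 4 + 9 * 2 = 34
Integral = 145 - 34 = 111
Average = 111 / (5 - 2) = 111 / 3
= 37 = 37.00

37.00


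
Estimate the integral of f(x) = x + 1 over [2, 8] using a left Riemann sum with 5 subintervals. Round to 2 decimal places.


Left Riemann sum uses left endpoints of each subinterval.
Interval: [2, 8], n = 5
dx = (8 - 2) / 5 = 6/5
Left endpoints: [2, 16/5, 22/5, 28/5, 34/5]
f values: [3, 21/5, 27/5, 33/5, 39/5]
Sum = dx * (sum of f values)
= 6/5 * 27
= 162/5 = 32.40

32.40


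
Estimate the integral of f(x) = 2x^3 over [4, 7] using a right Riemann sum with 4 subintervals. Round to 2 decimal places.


Right Riemann sum uses right endpoints of each subinterval.
Interval: [4, 7], n = 4
dx = (7 - 4) / 4 = 3/4
Right endpoints: [19/4, 11/2, 25/4, 7]
f values: [6859/32, 1331/4, 15625/32, 686]
Sum = dx * (sum of f values)
= 3/4 * 13771/8
= 41313/32 ≈ 1291.03

1291.03


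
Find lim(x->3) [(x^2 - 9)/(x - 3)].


Direct substitution gives 0/0, so we factor the numerator.
Factor: (x^2 - 9) = (x - 3)(x + 3)
Cancel the common factor (x - 3):
(x^2 - 9)/(x - 3) = (x + 3)
Now substitute x = 3:
= (3 + 3) = 6

6


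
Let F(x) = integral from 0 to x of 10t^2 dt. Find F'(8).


By the Fundamental Theorem of Calculus (Part 1):
If F(x) = integral from 0 to x of f(t) dt, then F'(x) = f(x)
Here f(t) = 10t^2
So F'(x) = 10x^2
Evaluate at x = 8:
F'(8) = 10 * 8^2
= 10 * 64
= 640

640


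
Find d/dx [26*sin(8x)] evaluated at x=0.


Apply the chain rule to differentiate 26*sin(8x):
d/dx [26*sin(8x)]
= 26 * cos(8x) * d/dx(8x)
= 26 * 8 * cos(8x)
= 208 * cos(8x)
Evaluate at x = 0:
= 208 * cos(0)
= 208 * 1
= 208

208


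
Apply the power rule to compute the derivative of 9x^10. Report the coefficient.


We apply the power rule: d/dx [ax^n] = a*n * x^(n-1)
d/dx [9x^10]
= 9 * 10 * x^(10-1)
= 90x^9
The coefficient is 90

90


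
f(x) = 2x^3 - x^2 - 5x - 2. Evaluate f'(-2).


Differentiate f(x) = 2x^3 - x^2 - 5x - 2 term by term:
f'(x) = 6x^2 - 2x - 5
Substitute x = -2:
f'(-2) = 6 * (-2)^2 - 2 * (-2) - 5
= 24 + 4 - 5
= 23

23


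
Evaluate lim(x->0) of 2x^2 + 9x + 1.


Since polynomials are continuous, we use direct substitution.
lim(x->0) of 2x^2 + 9x + 1
= 2 * 0^2 + 9 * 0 + 1
= 0 + 0 + 1
= 1

1


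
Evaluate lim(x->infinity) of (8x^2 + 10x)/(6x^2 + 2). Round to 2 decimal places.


For limits at infinity with equal-degree polynomials,
we compare leading coefficients.
Numerator leading term: 8x^2
Denominator leading term: 6x^2
Divide both by x^2:
lim = (8 + 10/x) / (6 + 2/x^2)
As x -> infinity, the 1/x and 1/x^2 terms vanish:
= 8/6 = 4/3 ≈ 1.33

1.33


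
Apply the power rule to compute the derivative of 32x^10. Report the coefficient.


We apply the power rule: d/dx [ax^n] = a*n * x^(n-1)
d/dx [32x^10]
= 32 * 10 * x^(10-1)
= 320x^9
The coefficient is 320

320


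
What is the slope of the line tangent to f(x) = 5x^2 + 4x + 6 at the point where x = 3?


The slope of the tangent line equals f'(x) at the point.
f(x) = 5x^2 + 4x + 6
f'(x) = 10x + 4
At x = 3:
f'(3) = 10 * 3 + 4
= 30 + 4
= 34

34


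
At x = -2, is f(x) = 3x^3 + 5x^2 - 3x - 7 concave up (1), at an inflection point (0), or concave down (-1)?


Concavity is determined by the sign of f''(x).
f(x) = 3x^3 + 5x^2 - 3x - 7
f'(x) = 9x^2 + 10x - 3
f''(x) = 18x + 10
f''(-2) = 18 * (-2) + 10
= -36 + 10
= -26
Since f''(-2) < 0, the function is concave down (-1)

-1


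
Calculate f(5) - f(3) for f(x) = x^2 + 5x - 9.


Net change = f(b) - f(a)
f(x) = x^2 + 5x - 9
Compute f(5):
f(5) = 1 * 5^2 + 5 * 5 - 9
= 25 + 25 - 9
= 41
Compute f(3):
f(3) = 1 * 3^2 + 5 * 3 - 9
= 9 + 15 - 9
= 15
Net change = 41 - 15 = 26

26


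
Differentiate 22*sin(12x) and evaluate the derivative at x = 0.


Apply the chain rule to differentiate 22*sin(12x):
d/dx [22*sin(12x)]
= 22 * cos(12x) * d/dx(12x)
= 22 * 12 * cos(12x)
= 264 * cos(12x)
Evaluate at x = 0:
= 264 * cos(0)
= 264 * 1
= 264

264


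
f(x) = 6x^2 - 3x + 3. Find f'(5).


Differentiate term by term using power and sum rules:
f(x) = 6x^2 - 3x + 3
f'(x) = 12x - 3
Substitute x = 5:
f'(5) = 12 * 5 - 3
= 60 - 3
= 57

57


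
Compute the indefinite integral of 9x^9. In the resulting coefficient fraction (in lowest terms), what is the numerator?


Apply the power rule for integration:
integral of ax^n dx = a/(n+1) * x^(n+1) + C
integral of 9x^9 dx
= 9/10 * x^10 + C
The coefficient in lowest terms is 9/10, and its numerator is 9

9


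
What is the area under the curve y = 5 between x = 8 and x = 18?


The area under a constant function y = 5 is a rectangle.
Width = 18 - 8 = 10
Height = 5
Area = width * height
= 10 * 5
= 50

50


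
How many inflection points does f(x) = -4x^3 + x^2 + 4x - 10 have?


Inflection points occur where f''(x) = 0 and concavity changes.
f(x) = -4x^3 + x^2 + 4x - 10
f'(x) = -12x^2 + 2x + 4
f''(x) = -24x + 2
Set f''(x) = 0:
-24x + 2 = 0
x = -2 / (-24) = 1/12
Since f''(x) is linear (degree 1), it changes sign at this point.
Therefore there is exactly 1 inflection point.

1


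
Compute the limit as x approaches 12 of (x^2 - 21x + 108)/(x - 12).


Direct substitution gives 0/0, so we factor the numerator.
Factor: (x^2 - 21x + 108) = (x - 12)(x - 9)
Cancel the common factor (x - 12):
(x^2 - 21x + 108)/(x - 12) = (x - 9)
Now substitute x = 12:
= (12) - (9) = 3

3


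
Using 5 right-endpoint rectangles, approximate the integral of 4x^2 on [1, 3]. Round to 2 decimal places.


Right Riemann sum uses right endpoints of each subinterval.
Interval: [1, 3], n = 5
dx = (3 - 1) / 5 = 2/5
Right endpoints: [7/5, 9/5, 11/5, 13/5, 3]
f values: [196/25, 324/25, 484/25, 676/25, 36]
Sum = dx * (sum of f values)
= 2/5 * 516/5
= 1032/25 = 41.28

41.28


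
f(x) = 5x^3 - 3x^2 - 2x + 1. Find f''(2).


First derivative:
f'(x) = 15x^2 - 6x - 2
Second derivative:
f''(x) = 30x - 6
Substitute x = 2:
f''(2) = 30 * 2 - 6
= 60 - 6
= 54

54


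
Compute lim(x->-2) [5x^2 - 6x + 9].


Since polynomials are continuous, we use direct substitution.
lim(x->-2) of 5x^2 - 6x + 9
= 5 * (-2)^2 - 6 * (-2) + 9
= 20 + 12 + 9
= 41

41


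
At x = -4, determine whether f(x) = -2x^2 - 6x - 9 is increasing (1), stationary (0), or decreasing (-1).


Compute f'(x) to determine behavior:
f'(x) = -4x - 6
f'(-4) = -4 * (-4) - 6
= 16 - 6
= 10
Since f'(-4) > 0, the function is increasing (1)

1


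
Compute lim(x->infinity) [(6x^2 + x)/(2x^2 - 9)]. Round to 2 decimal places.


For limits at infinity with equal-degree polynomials,
we compare leading coefficients.
Numerator leading term: 6x^2
Denominator leading term: 2x^2
Divide both by x^2:
lim = (6 + 1/x) / (2 - 9/x^2)
As x -> infinity, the 1/x and 1/x^2 terms vanish:
= 6/2 = 3 = 3.00

3.00


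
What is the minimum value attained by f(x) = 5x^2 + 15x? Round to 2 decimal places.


For a quadratic f(x) = ax^2 + bx + c with a > 0, the minimum is at the vertex.
Vertex x-coordinate: x = -b/(2a)
x = -(15) / (2 * 5)
x = -15/10 = -3/2
Substitute back to find the minimum value:
f(-3/2) = 5 * (-3/2)^2 + 15 * (-3/2) + 0
= 45/4 - 45/2 + 0
= -45/4 = -11.25

-11.25


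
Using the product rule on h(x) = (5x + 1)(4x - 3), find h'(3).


Let u(x) = 5x + 1 and v(x) = 4x - 3
u'(x) = 5
v'(x) = 4
Product rule: h'(x) = u'(x)*v(x) + u(x)*v'(x)
= 5 * (4x - 3) + (5x + 1) * 4
At x = 3:
u(3) = 5 * 3 + 1 = 16
v(3) = 4 * 3 - 3 = 9
h'(3) = 5 * 9 + 16 * 4
= 45 + 64
= 109

109


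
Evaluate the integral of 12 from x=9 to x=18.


The integral of a constant k over [a, b] equals k * (b - a).
integral from 9 to 18 of 12 dx
= 12 * (18 - 9)
= 12 * 9
= 108

108


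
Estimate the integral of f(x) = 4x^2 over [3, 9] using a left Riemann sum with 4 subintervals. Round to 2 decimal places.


Left Riemann sum uses left endpoints of each subinterval.
Interval: [3, 9], n = 4
dx = (9 - 3) / 4 = 3/2
Left endpoints: [3, 9/2, 6, 15/2]
f values: [36, 81, 144, 225]
Sum = dx * (sum of f values)
= 3/2 * 486
= 729 = 729.00

729.00


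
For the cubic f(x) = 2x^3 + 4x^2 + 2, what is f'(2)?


Differentiate f(x) = 2x^3 + 4x^2 + 2 term by term:
f'(x) = 6x^2 + 8x
Substitute x = 2:
f'(2) = 6 * 2^2 + 8 * 2 + 0
= 24 + 16 + 0
= 40

40


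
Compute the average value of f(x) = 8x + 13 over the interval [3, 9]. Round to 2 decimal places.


Average value = 1/(b-a) * integral from a to b of f(x) dx
First compute the integral of 8x + 13:
F(x) = 4x^2 + 13x
F(9) = 4 * 81 + 13 * 9 = 441
F(3) = 4 * 9 + 13 * 3 = 75
Integral = 441 - 75 = 366
Average = 366 / (9 - 3) = 366 / 6
= 61 = 61.00

61.00


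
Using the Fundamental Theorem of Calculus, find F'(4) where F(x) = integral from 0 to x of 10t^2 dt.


By the Fundamental Theorem of Calculus (Part 1):
If F(x) = integral from 0 to x of f(t) dt, then F'(x) = f(x)
Here f(t) = 10t^2
So F'(x) = 10x^2
Evaluate at x = 4:
F'(4) = 10 * 4^2
= 10 * 16
= 160

160


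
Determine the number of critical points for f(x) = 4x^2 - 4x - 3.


Find where f'(x) = 0:
f'(x) = 8x - 4
Set f'(x) = 0:
8x - 4 = 0
x = 4 / 8 = 1/2
This is a linear equation in x, so there is exactly one solution.
Number of critical points: 1

1


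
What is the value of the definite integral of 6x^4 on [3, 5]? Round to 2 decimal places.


Find the antiderivative of 6x^4:
F(x) = 6/5 * x^5
Apply the Fundamental Theorem of Calculus:
F(5) - F(3)
= 6/5 * 5^5 - 6/5 * 3^5
= 6/5 * (3125 - 243)
= 6/5 * 2882
= 17292/5 = 3458.40

3458.40


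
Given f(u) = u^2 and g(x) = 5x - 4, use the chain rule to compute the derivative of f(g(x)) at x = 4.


Using the chain rule: (f(g(x)))' = f'(g(x)) * g'(x)
First, find g(4):
g(4) = 5 * 4 - 4 = 16
Next, f'(u) = 2u
And g'(x) = 5
So f'(g(4)) * g'(4)
= 2 * 16 * 5
= 160

160


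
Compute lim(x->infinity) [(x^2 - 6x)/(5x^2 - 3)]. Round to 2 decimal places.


For limits at infinity with equal-degree polynomials,
we compare leading coefficients.
Numerator leading term: x^2
Denominator leading term: 5x^2
Divide both by x^2:
lim = (1 - 6/x) / (5 - 3/x^2)
As x -> infinity, the 1/x and 1/x^2 terms vanish:
= 1/5 = 0.20

0.20


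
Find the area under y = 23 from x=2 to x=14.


The area under a constant function y = 23 is a rectangle.
Width = 14 - 2 = 12
Height = 23
Area = width * height
= 12 * 23
= 276

276


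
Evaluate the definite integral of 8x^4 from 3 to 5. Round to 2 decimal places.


Find the antiderivative of 8x^4:
F(x) = 8/5 * x^5
Apply the Fundamental Theorem of Calculus:
F(5) - F(3)
= 8/5 * 5^5 - 8/5 * 3^5
= 8/5 * (3125 - 243)
= 8/5 * 2882
= 23056/5 = 4611.20

4611.20


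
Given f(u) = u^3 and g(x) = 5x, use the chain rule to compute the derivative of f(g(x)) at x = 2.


Using the chain rule: (f(g(x)))' = f'(g(x)) * g'(x)
First, find g(2):
g(2) = 5 * 2 + 0 = 10
Next, f'(u) = 3u^2
And g'(x) = 5
So f'(g(2)) * g'(2)
= 3 * 10^2 * 5
= 3 * 100 * 5
= 1500

1500


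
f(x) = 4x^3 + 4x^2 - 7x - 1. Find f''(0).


First derivative:
f'(x) = 12x^2 + 8x - 7
Second derivative:
f''(x) = 24x + 8
Substitute x = 0:
f''(0) = 24 * 0 + 8
= 0 + 8
= 8

8


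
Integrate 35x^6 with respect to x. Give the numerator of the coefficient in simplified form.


Apply the power rule for integration:
integral of ax^n dx = a/(n+1) * x^(n+1) + C
integral of 35x^6 dx
= 35/7 * x^7 + C
= 5 * x^7 + C
The coefficient in lowest terms is 5 = 5/1, so its numerator is 5

5


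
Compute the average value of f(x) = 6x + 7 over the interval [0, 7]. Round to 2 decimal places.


Average value = 1/(b-a) * integral from a to b of f(x) dx
First compute the integral of 6x + 7:
F(x) = 3x^2 + 7x
F(7) = 3 * 49 + 7 * 7 = 196
F(0) = 3 * 0 + 7 * 0 = 0
Integral = 196 - 0 = 196
Average = 196 / (7 - 0) = 196 / 7
= 28 = 28.00

28.00


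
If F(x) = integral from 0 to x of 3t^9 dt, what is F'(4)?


By the Fundamental Theorem of Calculus (Part 1):
If F(x) = integral from 0 to x of f(t) dt, then F'(x) = f(x)
Here f(t) = 3t^9
So F'(x) = 3x^9
Evaluate at x = 4:
F'(4) = 3 * 4^9
= 3 * 262144
= 786432

786432


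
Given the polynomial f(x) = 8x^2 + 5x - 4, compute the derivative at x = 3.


Differentiate term by term using power and sum rules:
f(x) = 8x^2 + 5x - 4
f'(x) = 16x + 5
Substitute x = 3:
f'(3) = 16 * 3 + 5
= 48 + 5
= 53

53


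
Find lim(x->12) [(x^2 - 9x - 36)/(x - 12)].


Direct substitution gives 0/0, so we factor the numerator.
Factor: (x^2 - 9x - 36) = (x - 12)(x + 3)
Cancel the common factor (x - 12):
(x^2 - 9x - 36)/(x - 12) = (x + 3)
Now substitute x = 12:
= (12) - (-3) = 15

15


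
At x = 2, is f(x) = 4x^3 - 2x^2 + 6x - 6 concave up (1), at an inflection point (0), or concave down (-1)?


Concavity is determined by the sign of f''(x).
f(x) = 4x^3 - 2x^2 + 6x - 6
f'(x) = 12x^2 - 4x + 6
f''(x) = 24x - 4
f''(2) = 24 * 2 - 4
= 48 - 4
= 44
Since f''(2) > 0, the function is concave up (1)

1


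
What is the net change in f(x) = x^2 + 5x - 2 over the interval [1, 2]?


Net change = f(b) - f(a)
f(x) = x^2 + 5x - 2
Compute f(2):
f(2) = 1 * 2^2 + 5 * 2 - 2
= 4 + 10 - 2
= 12
Compute f(1):
f(1) = 1 * 1^2 + 5 * 1 - 2
= 1 + 5 - 2
= 4
Net change = 12 - 4 = 8

8


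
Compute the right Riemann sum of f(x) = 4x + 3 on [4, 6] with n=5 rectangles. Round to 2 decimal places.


Right Riemann sum uses right endpoints of each subinterval.
Interval: [4, 6], n = 5
dx = (6 - 4) / 5 = 2/5
Right endpoints: [22/5, 24/5, 26/5, 28/5, 6]
f values: [103/5, 111/5, 119/5, 127/5, 27]
Sum = dx * (sum of f values)
= 2/5 * 119
= 238/5 = 47.60

47.60


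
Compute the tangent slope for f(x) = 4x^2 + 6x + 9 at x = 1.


The slope of the tangent line equals f'(x) at the point.
f(x) = 4x^2 + 6x + 9
f'(x) = 8x + 6
At x = 1:
f'(1) = 8 * 1 + 6
= 8 + 6
= 14

14


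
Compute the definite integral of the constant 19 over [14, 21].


The integral of a constant k over [a, b] equals k * (b - a).
integral from 14 to 21 of 19 dx
= 19 * (21 - 14)
= 19 * 7
= 133

133


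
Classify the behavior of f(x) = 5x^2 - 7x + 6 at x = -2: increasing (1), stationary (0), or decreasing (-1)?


Compute f'(x) to determine behavior:
f'(x) = 10x - 7
f'(-2) = 10 * (-2) - 7
= -20 - 7
= -27
Since f'(-2) < 0, the function is decreasing (-1)

-1


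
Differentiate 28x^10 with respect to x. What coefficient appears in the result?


We apply the power rule: d/dx [ax^n] = a*n * x^(n-1)
d/dx [28x^10]
= 28 * 10 * x^(10-1)
= 280x^9
The coefficient is 280

280


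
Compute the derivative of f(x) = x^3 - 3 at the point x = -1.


Differentiate f(x) = x^3 - 3 term by term:
f'(x) = 3x^2
Substitute x = -1:
f'(-1) = 3 * (-1)^2 + 0 * (-1) + 0
= 3 + 0 + 0
= 3

3


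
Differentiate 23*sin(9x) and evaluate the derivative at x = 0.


Apply the chain rule to differentiate 23*sin(9x):
d/dx [23*sin(9x)]
= 23 * cos(9x) * d/dx(9x)
= 23 * 9 * cos(9x)
= 207 * cos(9x)
Evaluate at x = 0:
= 207 * cos(0)
= 207 * 1
= 207

207


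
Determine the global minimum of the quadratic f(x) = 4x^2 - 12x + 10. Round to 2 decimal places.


For a quadratic f(x) = ax^2 + bx + c with a > 0, the minimum is at the vertex.
Vertex x-coordinate: x = -b/(2a)
x = -(-12) / (2 * 4)
x = 12/8 = 3/2
Substitute back to find the minimum value:
f(3/2) = 4 * (3/2)^2 - 12 * (3/2) + 10
= 9 - 18 + 10
= 1 = 1.00

1.00


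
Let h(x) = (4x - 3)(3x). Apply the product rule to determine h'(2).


Let u(x) = 4x - 3 and v(x) = 3x
u'(x) = 4
v'(x) = 3
Product rule: h'(x) = u'(x)*v(x) + u(x)*v'(x)
= 4 * (3x) + (4x - 3) * 3
At x = 2:
u(2) = 4 * 2 - 3 = 5
v(2) = 3 * 2 + 0 = 6
h'(2) = 4 * 6 + 5 * 3
= 24 + 15
= 39

39


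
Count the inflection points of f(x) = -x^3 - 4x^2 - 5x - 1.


Inflection points occur where f''(x) = 0 and concavity changes.
f(x) = -x^3 - 4x^2 - 5x - 1
f'(x) = -3x^2 - 8x - 5
f''(x) = -6x - 8
Set f''(x) = 0:
-6x - 8 = 0
x = 8 / (-6) = -4/3
Since f''(x) is linear (degree 1), it changes sign at this point.
Therefore there is exactly 1 inflection point.

1


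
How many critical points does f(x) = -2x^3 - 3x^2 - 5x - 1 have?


Find where f'(x) = 0:
f(x) = -2x^3 - 3x^2 - 5x - 1
f'(x) = -6x^2 - 6x - 5
This is a quadratic in x. Use the discriminant to count real roots.
Discriminant = (-6)^2 - 4 * (-6) * (-5)
= 36 - 120
= -84
Since discriminant < 0, f'(x) = 0 has no real solutions.
Number of critical points: 0

0


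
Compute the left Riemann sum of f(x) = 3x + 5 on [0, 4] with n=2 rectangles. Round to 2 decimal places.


Left Riemann sum uses left endpoints of each subinterval.
Interval: [0, 4], n = 2
dx = (4 - 0) / 2 = 2
Left endpoints: [0, 2]
f values: [5, 11]
Sum = dx * (sum of f values)
= 2 * 16
= 32 = 32.00

32.00


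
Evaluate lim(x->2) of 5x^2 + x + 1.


Since polynomials are continuous, we use direct substitution.
lim(x->2) of 5x^2 + x + 1
= 5 * 2^2 + 1 * 2 + 1
= 20 + 2 + 1
= 23

23


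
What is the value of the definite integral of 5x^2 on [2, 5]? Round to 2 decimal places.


Find the antiderivative of 5x^2:
F(x) = 5/3 * x^3
Apply the Fundamental Theorem of Calculus:
F(5) - F(2)
= 5/3 * 5^3 - 5/3 * 2^3
= 5/3 * (125 - 8)
= 5/3 * 117
= 195 = 195.00

195.00


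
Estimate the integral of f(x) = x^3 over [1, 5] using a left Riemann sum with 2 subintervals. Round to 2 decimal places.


Left Riemann sum uses left endpoints of each subinterval.
Interval: [1, 5], n = 2
dx = (5 - 1) / 2 = 2
Left endpoints: [1, 3]
f values: [1, 27]
Sum = dx * (sum of f values)
= 2 * 28
= 56 = 56.00

56.00


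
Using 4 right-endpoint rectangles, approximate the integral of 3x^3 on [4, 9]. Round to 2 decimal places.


Right Riemann sum uses right endpoints of each subinterval.
Interval: [4, 9], n = 4
dx = (9 - 4) / 4 = 5/4
Right endpoints: [21/4, 13/2, 31/4, 9]
f values: [27783/64, 6591/8, 89373/64, 2187]
Sum = dx * (sum of f values)
= 5/4 * 77463/16
= 387315/64 ≈ 6051.80

6051.80


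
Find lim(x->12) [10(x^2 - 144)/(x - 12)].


Direct substitution gives 0/0, so we factor the numerator.
Factor: 10(x^2 - 144) = 10 * (x - 12)(x + 12)
Cancel the common factor (x - 12):
10(x^2 - 144)/(x - 12) = 10 * (x + 12)
Now substitute x = 12:
= 10 * (12 + 12) = 240

240


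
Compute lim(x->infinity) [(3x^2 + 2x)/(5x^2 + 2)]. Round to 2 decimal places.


For limits at infinity with equal-degree polynomials,
we compare leading coefficients.
Numerator leading term: 3x^2
Denominator leading term: 5x^2
Divide both by x^2:
lim = (3 + 2/x) / (5 + 2/x^2)
As x -> infinity, the 1/x and 1/x^2 terms vanish:
= 3/5 = 0.60

0.60


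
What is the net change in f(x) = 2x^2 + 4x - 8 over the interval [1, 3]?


Net change = f(b) - f(a)
f(x) = 2x^2 + 4x - 8
Compute f(3):
f(3) = 2 * 3^2 + 4 * 3 - 8
= 18 + 12 - 8
= 22
Compute f(1):
f(1) = 2 * 1^2 + 4 * 1 - 8
= 2 + 4 - 8
= -2
Net change = 22 - (-2) = 24

24


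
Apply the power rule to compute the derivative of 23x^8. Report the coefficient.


We apply the power rule: d/dx [ax^n] = a*n * x^(n-1)
d/dx [23x^8]
= 23 * 8 * x^(8-1)
= 184x^7
The coefficient is 184

184


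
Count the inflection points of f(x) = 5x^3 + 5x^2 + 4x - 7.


Inflection points occur where f''(x) = 0 and concavity changes.
f(x) = 5x^3 + 5x^2 + 4x - 7
f'(x) = 15x^2 + 10x + 4
f''(x) = 30x + 10
Set f''(x) = 0:
30x + 10 = 0
x = -10 / 30 = -1/3
Since f''(x) is linear (degree 1), it changes sign at this point.
Therefore there is exactly 1 inflection point.

1


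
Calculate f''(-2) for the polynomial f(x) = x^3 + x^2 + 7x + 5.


First derivative:
f'(x) = 3x^2 + 2x + 7
Second derivative:
f''(x) = 6x + 2
Substitute x = -2:
f''(-2) = 6 * (-2) + 2
= -12 + 2
= -10

-10


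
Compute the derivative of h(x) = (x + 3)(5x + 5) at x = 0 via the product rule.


Let u(x) = x + 3 and v(x) = 5x + 5
u'(x) = 1
v'(x) = 5
Product rule: h'(x) = u'(x)*v(x) + u(x)*v'(x)
= 1 * (5x + 5) + (x + 3) * 5
At x = 0:
u(0) = 1 * 0 + 3 = 3
v(0) = 5 * 0 + 5 = 5
h'(0) = 1 * 5 + 3 * 5
= 5 + 15
= 20

20


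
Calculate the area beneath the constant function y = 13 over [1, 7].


The area under a constant function y = 13 is a rectangle.
Width = 7 - 1 = 6
Height = 13
Area = width * height
= 6 * 13
= 78

78


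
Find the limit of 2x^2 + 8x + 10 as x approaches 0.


Since polynomials are continuous, we use direct substitution.
lim(x->0) of 2x^2 + 8x + 10
= 2 * 0^2 + 8 * 0 + 10
= 0 + 0 + 10
= 10

10


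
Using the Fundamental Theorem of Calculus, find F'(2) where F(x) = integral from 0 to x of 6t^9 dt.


By the Fundamental Theorem of Calculus (Part 1):
If F(x) = integral from 0 to x of f(t) dt, then F'(x) = f(x)
Here f(t) = 6t^9
So F'(x) = 6x^9
Evaluate at x = 2:
F'(2) = 6 * 2^9
= 6 * 512
= 3072

3072


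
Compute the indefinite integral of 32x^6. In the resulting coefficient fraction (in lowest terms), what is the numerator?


Apply the power rule for integration:
integral of ax^n dx = a/(n+1) * x^(n+1) + C
integral of 32x^6 dx
= 32/7 * x^7 + C
The coefficient in lowest terms is 32/7, and its numerator is 32

32


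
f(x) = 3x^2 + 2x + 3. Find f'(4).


Differentiate term by term using power and sum rules:
f(x) = 3x^2 + 2x + 3
f'(x) = 6x + 2
Substitute x = 4:
f'(4) = 6 * 4 + 2
= 24 + 2
= 26

26


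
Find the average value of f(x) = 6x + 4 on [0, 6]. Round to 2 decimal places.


Average value = 1/(b-a) * integral from a to b of f(x) dx
First compute the integral of 6x + 4:
F(x) = 3x^2 + 4x
F(6) = 3 * 36 + 4 * 6 = 132
F(0) = 3 * 0 + 4 * 0 = 0
Integral = 132 - 0 = 132
Average = 132 / (6 - 0) = 132 / 6
= 22 = 22.00

22.00


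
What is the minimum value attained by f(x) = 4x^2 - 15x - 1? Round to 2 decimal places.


For a quadratic f(x) = ax^2 + bx + c with a > 0, the minimum is at the vertex.
Vertex x-coordinate: x = -b/(2a)
x = -(-15) / (2 * 4)
x = 15/8
Substitute back to find the minimum value:
f(15/8) = 4 * (15/8)^2 - 15 * (15/8) - 1
= 225/16 - 225/8 - 1
= -241/16 ≈ -15.06

-15.06


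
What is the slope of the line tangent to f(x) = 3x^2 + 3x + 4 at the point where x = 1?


The slope of the tangent line equals f'(x) at the point.
f(x) = 3x^2 + 3x + 4
f'(x) = 6x + 3
At x = 1:
f'(1) = 6 * 1 + 3
= 6 + 3
= 9

9


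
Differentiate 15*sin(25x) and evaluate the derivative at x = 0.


Apply the chain rule to differentiate 15*sin(25x):
d/dx [15*sin(25x)]
= 15 * cos(25x) * d/dx(25x)
= 15 * 25 * cos(25x)
= 375 * cos(25x)
Evaluate at x = 0:
= 375 * cos(0)
= 375 * 1
= 375

375


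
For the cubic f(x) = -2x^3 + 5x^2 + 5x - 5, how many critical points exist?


Find where f'(x) = 0:
f(x) = -2x^3 + 5x^2 + 5x - 5
f'(x) = -6x^2 + 10x + 5
This is a quadratic in x. Use the discriminant to count real roots.
Discriminant = (10)^2 - 4 * (-6) * 5
= 100 - (-120)
= 220
Since discriminant > 0, f'(x) = 0 has 2 real solutions.
Number of critical points: 2

2


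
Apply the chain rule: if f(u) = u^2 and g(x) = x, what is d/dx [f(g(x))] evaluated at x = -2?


Using the chain rule: (f(g(x)))' = f'(g(x)) * g'(x)
First, find g(-2):
g(-2) = 1 * (-2) + 0 = -2
Next, f'(u) = 2u
And g'(x) = 1
So f'(g(-2)) * g'(-2)
= 2 * (-2) * 1
= -4

-4


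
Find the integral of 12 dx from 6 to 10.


The integral of a constant k over [a, b] equals k * (b - a).
integral from 6 to 10 of 12 dx
= 12 * (10 - 6)
= 12 * 4
= 48

48


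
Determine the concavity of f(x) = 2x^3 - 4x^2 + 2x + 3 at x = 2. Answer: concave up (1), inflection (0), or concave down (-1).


Concavity is determined by the sign of f''(x).
f(x) = 2x^3 - 4x^2 + 2x + 3
f'(x) = 6x^2 - 8x + 2
f''(x) = 12x - 8
f''(2) = 12 * 2 - 8
= 24 - 8
= 16
Since f''(2) > 0, the function is concave up (1)

1


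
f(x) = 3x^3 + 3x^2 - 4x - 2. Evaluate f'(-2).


Differentiate f(x) = 3x^3 + 3x^2 - 4x - 2 term by term:
f'(x) = 9x^2 + 6x - 4
Substitute x = -2:
f'(-2) = 9 * (-2)^2 + 6 * (-2) - 4
= 36 - 12 - 4
= 20

20


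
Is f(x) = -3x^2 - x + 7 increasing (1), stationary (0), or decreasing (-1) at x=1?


Compute f'(x) to determine behavior:
f'(x) = -6x - 1
f'(1) = -6 * 1 - 1
= -6 - 1
= -7
Since f'(1) < 0, the function is decreasing (-1)

-1


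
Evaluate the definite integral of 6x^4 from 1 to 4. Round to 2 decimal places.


Find the antiderivative of 6x^4:
F(x) = 6/5 * x^5
Apply the Fundamental Theorem of Calculus:
F(4) - F(1)
= 6/5 * 4^5 - 6/5 * 1^5
= 6/5 * (1024 - 1)
= 6/5 * 1023
= 6138/5 = 1227.60

1227.60


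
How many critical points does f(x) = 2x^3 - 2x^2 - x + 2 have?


Find where f'(x) = 0:
f(x) = 2x^3 - 2x^2 - x + 2
f'(x) = 6x^2 - 4x - 1
This is a quadratic in x. Use the discriminant to count real roots.
Discriminant = (-4)^2 - 4 * 6 * (-1)
= 16 - (-24)
= 40
Since discriminant > 0, f'(x) = 0 has 2 real solutions.
Number of critical points: 2

2


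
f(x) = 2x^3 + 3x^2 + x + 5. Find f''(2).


First derivative:
f'(x) = 6x^2 + 6x + 1
Second derivative:
f''(x) = 12x + 6
Substitute x = 2:
f''(2) = 12 * 2 + 6
= 24 + 6
= 30

30


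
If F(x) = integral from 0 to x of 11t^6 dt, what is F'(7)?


By the Fundamental Theorem of Calculus (Part 1):
If F(x) = integral from 0 to x of f(t) dt, then F'(x) = f(x)
Here f(t) = 11t^6
So F'(x) = 11x^6
Evaluate at x = 7:
F'(7) = 11 * 7^6
= 11 * 117649
= 1294139

1294139


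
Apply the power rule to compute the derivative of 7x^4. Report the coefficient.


We apply the power rule: d/dx [ax^n] = a*n * x^(n-1)
d/dx [7x^4]
= 7 * 4 * x^(4-1)
= 28x^3
The coefficient is 28

28


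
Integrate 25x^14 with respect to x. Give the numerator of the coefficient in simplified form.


Apply the power rule for integration:
integral of ax^n dx = a/(n+1) * x^(n+1) + C
integral of 25x^14 dx
= 25/15 * x^15 + C
= 5/3 * x^15 + C
The coefficient in lowest terms is 5/3, and its numerator is 5

5


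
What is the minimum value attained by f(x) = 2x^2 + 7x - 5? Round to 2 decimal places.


For a quadratic f(x) = ax^2 + bx + c with a > 0, the minimum is at the vertex.
Vertex x-coordinate: x = -b/(2a)
x = -(7) / (2 * 2)
x = -7/4
Substitute back to find the minimum value:
f(-7/4) = 2 * (-7/4)^2 + 7 * (-7/4) - 5
= 49/8 - 49/4 - 5
= -89/8 ≈ -11.13

-11.13


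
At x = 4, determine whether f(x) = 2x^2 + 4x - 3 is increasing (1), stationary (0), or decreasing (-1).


Compute f'(x) to determine behavior:
f'(x) = 4x + 4
f'(4) = 4 * 4 + 4
= 16 + 4
= 20
Since f'(4) > 0, the function is increasing (1)

1
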